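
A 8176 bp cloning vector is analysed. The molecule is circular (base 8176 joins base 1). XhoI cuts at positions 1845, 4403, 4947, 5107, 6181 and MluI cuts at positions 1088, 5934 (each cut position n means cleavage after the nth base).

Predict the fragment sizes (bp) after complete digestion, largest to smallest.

3083, 2558, 827, 757, 544, 247, 160 bp

Combined cut positions (sorted): 1088, 1845, 4403, 4947, 5107, 5934, 6181.
Circular molecule, 7 cuts → 7 fragments:
  1845 − 1088 = 757 bp
  4403 − 1845 = 2558 bp
  4947 − 4403 = 544 bp
  5107 − 4947 = 160 bp
  5934 − 5107 = 827 bp
  6181 − 5934 = 247 bp
  wrap: 8176 − 6181 + 1088 = 3083 bp
Sorted largest to smallest: 3083, 2558, 827, 757, 544, 247, 160 bp.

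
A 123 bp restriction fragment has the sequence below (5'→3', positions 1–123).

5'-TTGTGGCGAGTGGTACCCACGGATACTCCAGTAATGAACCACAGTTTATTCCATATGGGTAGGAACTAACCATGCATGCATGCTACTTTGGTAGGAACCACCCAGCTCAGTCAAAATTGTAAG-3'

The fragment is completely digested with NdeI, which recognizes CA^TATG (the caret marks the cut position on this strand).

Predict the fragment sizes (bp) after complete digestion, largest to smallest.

70, 53 bp

The NdeI site (CATATG) starts at position 52.
NdeI cuts after base 2 of each site, so after position 53.
Linear molecule, 1 cut → 2 fragments:
  1–53 → 53 bp
  54–123 → 70 bp
Sorted largest to smallest: 70, 53 bp.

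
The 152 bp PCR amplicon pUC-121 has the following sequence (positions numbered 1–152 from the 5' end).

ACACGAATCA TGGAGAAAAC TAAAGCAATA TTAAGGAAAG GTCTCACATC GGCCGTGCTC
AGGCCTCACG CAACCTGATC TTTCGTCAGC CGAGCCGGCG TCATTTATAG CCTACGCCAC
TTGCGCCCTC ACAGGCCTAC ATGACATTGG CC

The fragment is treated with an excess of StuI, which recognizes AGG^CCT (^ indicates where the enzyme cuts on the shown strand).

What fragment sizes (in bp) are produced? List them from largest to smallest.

StuI sites (AGGCCT) start at positions 61, 133.
StuI cuts after base 3 of each site, so after positions 63, 135.
Linear molecule, 2 cuts → 3 fragments:
  1–63 → 63 bp
  64–135 → 72 bp
  136–152 → 17 bp
Sorted largest to smallest: 72, 63, 17 bp.

72, 63, 17 bp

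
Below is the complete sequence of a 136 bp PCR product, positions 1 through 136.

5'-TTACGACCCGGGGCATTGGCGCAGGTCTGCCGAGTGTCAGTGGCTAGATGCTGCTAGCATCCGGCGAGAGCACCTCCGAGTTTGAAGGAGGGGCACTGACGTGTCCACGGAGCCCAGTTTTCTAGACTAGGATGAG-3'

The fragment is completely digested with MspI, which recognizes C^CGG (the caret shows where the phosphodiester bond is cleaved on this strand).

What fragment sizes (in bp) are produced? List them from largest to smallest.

75, 53, 8 bp

MspI sites (CCGG) start at positions 8, 61.
MspI cuts after the first base of each site, so after positions 8, 61.
Linear molecule, 2 cuts → 3 fragments:
  1–8 → 8 bp
  9–61 → 53 bp
  62–136 → 75 bp
Sorted largest to smallest: 75, 53, 8 bp.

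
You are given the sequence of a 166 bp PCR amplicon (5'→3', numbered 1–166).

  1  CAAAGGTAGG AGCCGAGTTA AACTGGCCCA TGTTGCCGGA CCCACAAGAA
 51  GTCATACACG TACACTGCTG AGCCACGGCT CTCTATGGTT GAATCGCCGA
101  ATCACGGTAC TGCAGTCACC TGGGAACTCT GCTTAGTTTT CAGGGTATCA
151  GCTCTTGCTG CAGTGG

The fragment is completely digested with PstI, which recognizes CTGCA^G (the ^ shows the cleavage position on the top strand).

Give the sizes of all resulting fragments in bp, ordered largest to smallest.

PstI sites (CTGCAG) start at positions 110, 158.
PstI cuts after base 5 of each site (before the last base), so after positions 114, 162.
Linear molecule, 2 cuts → 3 fragments:
  1–114 → 114 bp
  115–162 → 48 bp
  163–166 → 4 bp
Sorted largest to smallest: 114, 48, 4 bp.

114, 48, 4 bp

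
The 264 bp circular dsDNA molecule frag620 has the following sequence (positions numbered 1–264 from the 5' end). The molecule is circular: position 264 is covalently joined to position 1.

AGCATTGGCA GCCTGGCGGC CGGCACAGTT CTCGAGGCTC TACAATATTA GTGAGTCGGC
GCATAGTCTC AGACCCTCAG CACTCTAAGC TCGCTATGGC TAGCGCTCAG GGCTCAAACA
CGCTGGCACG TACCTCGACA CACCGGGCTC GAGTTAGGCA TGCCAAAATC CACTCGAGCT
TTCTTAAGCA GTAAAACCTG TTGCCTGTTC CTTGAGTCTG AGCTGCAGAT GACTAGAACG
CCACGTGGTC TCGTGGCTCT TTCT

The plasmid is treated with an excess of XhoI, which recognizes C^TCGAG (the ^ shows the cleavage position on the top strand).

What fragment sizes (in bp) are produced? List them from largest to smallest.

XhoI sites (CTCGAG) start at positions 31, 148, 173.
XhoI cuts after the first base of each site, so after positions 31, 148, 173.
Circular molecule, 3 cuts → 3 fragments:
  32–148 → 117 bp
  149–173 → 25 bp
  174–264 then 1–31 → 91 + 31 = 122 bp
Sorted largest to smallest: 122, 117, 25 bp.

122, 117, 25 bp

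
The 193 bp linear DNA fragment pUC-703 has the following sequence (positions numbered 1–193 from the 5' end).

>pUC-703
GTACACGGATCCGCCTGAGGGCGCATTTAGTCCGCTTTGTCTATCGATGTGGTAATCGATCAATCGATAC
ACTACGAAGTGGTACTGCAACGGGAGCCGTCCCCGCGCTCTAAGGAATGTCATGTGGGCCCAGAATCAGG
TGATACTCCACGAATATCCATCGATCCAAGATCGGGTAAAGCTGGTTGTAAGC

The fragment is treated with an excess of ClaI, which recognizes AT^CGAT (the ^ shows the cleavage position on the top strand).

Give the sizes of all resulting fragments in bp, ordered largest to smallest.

ClaI sites (ATCGAT) start at positions 43, 55, 63, 160.
ClaI cuts after base 2 of each site, so after positions 44, 56, 64, 161.
Linear molecule, 4 cuts → 5 fragments:
  1–44 → 44 bp
  45–56 → 12 bp
  57–64 → 8 bp
  65–161 → 97 bp
  162–193 → 32 bp
Sorted largest to smallest: 97, 44, 32, 12, 8 bp.

97, 44, 32, 12, 8 bp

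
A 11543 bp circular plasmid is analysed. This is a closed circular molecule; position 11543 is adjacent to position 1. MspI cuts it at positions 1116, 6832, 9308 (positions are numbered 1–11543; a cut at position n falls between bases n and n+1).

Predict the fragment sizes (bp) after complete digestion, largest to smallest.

Circular molecule, 3 cuts → 3 fragments:
  6832 − 1116 = 5716 bp
  9308 − 6832 = 2476 bp
  wrap: 11543 − 9308 + 1116 = 3351 bp
Sorted largest to smallest: 5716, 3351, 2476 bp.

5716, 3351, 2476 bp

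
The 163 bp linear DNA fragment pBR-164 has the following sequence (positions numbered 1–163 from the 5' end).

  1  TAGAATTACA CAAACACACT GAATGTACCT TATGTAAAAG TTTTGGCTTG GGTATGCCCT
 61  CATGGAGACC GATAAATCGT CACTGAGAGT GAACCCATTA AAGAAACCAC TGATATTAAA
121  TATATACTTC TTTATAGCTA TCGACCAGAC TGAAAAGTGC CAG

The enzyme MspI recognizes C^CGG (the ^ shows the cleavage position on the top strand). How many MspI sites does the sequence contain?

0

No occurrence of CCGG is present in the sequence.
MspI does not cut: 0 sites.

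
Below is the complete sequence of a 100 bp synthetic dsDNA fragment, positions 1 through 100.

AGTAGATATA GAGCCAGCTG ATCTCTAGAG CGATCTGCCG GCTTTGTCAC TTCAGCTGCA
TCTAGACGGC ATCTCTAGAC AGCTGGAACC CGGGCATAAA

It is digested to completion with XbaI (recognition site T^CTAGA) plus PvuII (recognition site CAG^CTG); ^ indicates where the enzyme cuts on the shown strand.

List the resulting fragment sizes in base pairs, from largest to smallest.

31, 18, 17, 13, 8, 7, 6 bp

XbaI sites (TCTAGA) start at positions 24, 61, 74.
XbaI cuts after the first base of each site, so after positions 24, 61, 74.
PvuII sites (CAGCTG) start at positions 15, 53, 80.
PvuII cuts after base 3 of each site, so after positions 17, 55, 82.
Combined cut positions: 17, 24, 55, 61, 74, 82.
Linear molecule, 6 cuts → 7 fragments:
  1–17 → 17 bp
  18–24 → 7 bp
  25–55 → 31 bp
  56–61 → 6 bp
  62–74 → 13 bp
  75–82 → 8 bp
  83–100 → 18 bp
Sorted largest to smallest: 31, 18, 17, 13, 8, 7, 6 bp.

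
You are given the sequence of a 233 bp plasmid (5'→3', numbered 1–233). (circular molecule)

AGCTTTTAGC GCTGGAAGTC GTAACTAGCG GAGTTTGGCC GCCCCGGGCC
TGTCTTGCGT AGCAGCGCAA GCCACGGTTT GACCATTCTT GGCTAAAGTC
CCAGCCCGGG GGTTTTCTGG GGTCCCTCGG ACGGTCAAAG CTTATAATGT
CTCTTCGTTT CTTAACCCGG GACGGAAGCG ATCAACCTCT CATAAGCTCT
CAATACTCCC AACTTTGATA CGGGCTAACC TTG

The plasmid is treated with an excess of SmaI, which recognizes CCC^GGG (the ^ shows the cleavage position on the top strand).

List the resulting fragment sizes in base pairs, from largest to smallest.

110, 62, 61 bp

SmaI sites (CCCGGG) start at positions 43, 105, 166.
SmaI cuts after base 3 of each site, so after positions 45, 107, 168.
Circular molecule, 3 cuts → 3 fragments:
  46–107 → 62 bp
  108–168 → 61 bp
  169–233 then 1–45 → 65 + 45 = 110 bp
Sorted largest to smallest: 110, 62, 61 bp.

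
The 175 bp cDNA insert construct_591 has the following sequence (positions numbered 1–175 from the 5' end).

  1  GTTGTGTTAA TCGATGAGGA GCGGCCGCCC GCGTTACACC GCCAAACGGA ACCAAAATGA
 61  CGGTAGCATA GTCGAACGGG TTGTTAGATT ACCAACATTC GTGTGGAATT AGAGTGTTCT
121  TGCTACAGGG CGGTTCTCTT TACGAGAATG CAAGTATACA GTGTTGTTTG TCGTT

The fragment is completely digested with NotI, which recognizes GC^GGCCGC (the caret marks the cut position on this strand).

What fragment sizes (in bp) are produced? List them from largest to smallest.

The NotI site (GCGGCCGC) starts at position 21.
NotI cuts after base 2 of each site, so after position 22.
Linear molecule, 1 cut → 2 fragments:
  1–22 → 22 bp
  23–175 → 153 bp
Sorted largest to smallest: 153, 22 bp.

153, 22 bp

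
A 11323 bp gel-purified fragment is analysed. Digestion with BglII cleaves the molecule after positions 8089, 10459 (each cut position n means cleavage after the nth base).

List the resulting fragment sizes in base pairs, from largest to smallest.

Linear molecule, 2 cuts → 3 fragments:
  8089 − 0 = 8089 bp
  10459 − 8089 = 2370 bp
  11323 − 10459 = 864 bp
Sorted largest to smallest: 8089, 2370, 864 bp.

8089, 2370, 864 bp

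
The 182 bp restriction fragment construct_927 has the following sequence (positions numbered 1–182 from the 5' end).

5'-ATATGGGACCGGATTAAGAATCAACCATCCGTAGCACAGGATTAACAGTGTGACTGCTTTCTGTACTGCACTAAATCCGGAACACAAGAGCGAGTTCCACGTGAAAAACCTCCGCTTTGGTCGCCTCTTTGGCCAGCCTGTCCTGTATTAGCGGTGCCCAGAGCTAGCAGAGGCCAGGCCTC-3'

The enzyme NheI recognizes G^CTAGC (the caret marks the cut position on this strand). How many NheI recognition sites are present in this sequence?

GCTAGC occurs starting at position 163.
NheI cuts at 1 site.

1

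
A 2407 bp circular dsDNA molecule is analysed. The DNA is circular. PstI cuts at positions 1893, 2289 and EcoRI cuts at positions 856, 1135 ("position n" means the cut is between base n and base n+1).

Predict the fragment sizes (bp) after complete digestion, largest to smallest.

Combined cut positions (sorted): 856, 1135, 1893, 2289.
Circular molecule, 4 cuts → 4 fragments:
  1135 − 856 = 279 bp
  1893 − 1135 = 758 bp
  2289 − 1893 = 396 bp
  wrap: 2407 − 2289 + 856 = 974 bp
Sorted largest to smallest: 974, 758, 396, 279 bp.

974, 758, 396, 279 bp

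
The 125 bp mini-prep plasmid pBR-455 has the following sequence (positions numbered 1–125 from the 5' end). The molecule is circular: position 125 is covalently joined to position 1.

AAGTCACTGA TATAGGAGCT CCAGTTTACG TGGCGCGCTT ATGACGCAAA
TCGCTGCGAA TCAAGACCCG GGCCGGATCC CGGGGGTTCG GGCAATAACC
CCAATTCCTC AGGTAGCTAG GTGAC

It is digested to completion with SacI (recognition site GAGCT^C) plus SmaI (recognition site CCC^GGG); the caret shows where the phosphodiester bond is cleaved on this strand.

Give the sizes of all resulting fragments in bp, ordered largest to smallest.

64, 49, 12 bp

The SacI site (GAGCTC) starts at position 16.
SacI cuts after base 5 of each site (before the last base), so after position 20.
SmaI sites (CCCGGG) start at positions 67, 79.
SmaI cuts after base 3 of each site, so after positions 69, 81.
Combined cut positions: 20, 69, 81.
Circular molecule, 3 cuts → 3 fragments:
  21–69 → 49 bp
  70–81 → 12 bp
  82–125 then 1–20 → 44 + 20 = 64 bp
Sorted largest to smallest: 64, 49, 12 bp.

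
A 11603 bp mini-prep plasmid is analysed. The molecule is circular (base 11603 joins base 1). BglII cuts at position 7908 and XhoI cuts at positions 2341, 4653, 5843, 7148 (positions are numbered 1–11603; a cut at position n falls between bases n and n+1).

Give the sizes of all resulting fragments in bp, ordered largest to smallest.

Combined cut positions (sorted): 2341, 4653, 5843, 7148, 7908.
Circular molecule, 5 cuts → 5 fragments:
  4653 − 2341 = 2312 bp
  5843 − 4653 = 1190 bp
  7148 − 5843 = 1305 bp
  7908 − 7148 = 760 bp
  wrap: 11603 − 7908 + 2341 = 6036 bp
Sorted largest to smallest: 6036, 2312, 1305, 1190, 760 bp.

6036, 2312, 1305, 1190, 760 bp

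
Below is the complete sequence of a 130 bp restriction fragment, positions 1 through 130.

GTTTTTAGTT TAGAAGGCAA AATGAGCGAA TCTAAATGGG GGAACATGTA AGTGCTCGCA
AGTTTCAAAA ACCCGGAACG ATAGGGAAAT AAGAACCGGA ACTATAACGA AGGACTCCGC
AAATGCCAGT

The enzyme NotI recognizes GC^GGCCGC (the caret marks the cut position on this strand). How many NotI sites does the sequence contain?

0

No occurrence of GCGGCCGC is present in the sequence.
NotI does not cut: 0 sites.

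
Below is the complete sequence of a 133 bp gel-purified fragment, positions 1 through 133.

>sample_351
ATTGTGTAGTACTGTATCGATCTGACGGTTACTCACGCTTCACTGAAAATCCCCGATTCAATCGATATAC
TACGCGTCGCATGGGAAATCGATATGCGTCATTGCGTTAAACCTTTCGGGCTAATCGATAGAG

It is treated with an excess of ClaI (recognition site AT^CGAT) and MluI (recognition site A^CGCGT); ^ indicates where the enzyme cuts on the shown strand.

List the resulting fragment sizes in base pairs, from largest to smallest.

45, 36, 17, 17, 10, 8 bp

ClaI sites (ATCGAT) start at positions 16, 61, 88, 124.
ClaI cuts after base 2 of each site, so after positions 17, 62, 89, 125.
The MluI site (ACGCGT) starts at position 72.
MluI cuts after the first base of each site, so after position 72.
Combined cut positions: 17, 62, 72, 89, 125.
Linear molecule, 5 cuts → 6 fragments:
  1–17 → 17 bp
  18–62 → 45 bp
  63–72 → 10 bp
  73–89 → 17 bp
  90–125 → 36 bp
  126–133 → 8 bp
Sorted largest to smallest: 45, 36, 17, 17, 10, 8 bp.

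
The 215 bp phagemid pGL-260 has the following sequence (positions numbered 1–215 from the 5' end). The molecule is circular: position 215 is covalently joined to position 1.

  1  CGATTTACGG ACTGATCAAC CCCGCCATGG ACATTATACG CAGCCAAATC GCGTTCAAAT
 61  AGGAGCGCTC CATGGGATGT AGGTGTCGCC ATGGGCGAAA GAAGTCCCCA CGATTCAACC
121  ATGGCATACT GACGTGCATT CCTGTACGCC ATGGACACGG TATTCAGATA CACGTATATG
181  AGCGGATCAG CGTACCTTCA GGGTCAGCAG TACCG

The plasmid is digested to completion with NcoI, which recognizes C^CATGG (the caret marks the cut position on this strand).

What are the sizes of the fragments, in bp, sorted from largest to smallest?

91, 45, 30, 30, 19 bp

NcoI sites (CCATGG) start at positions 25, 70, 89, 119, 149.
NcoI cuts after the first base of each site, so after positions 25, 70, 89, 119, 149.
Circular molecule, 5 cuts → 5 fragments:
  26–70 → 45 bp
  71–89 → 19 bp
  90–119 → 30 bp
  120–149 → 30 bp
  150–215 then 1–25 → 66 + 25 = 91 bp
Sorted largest to smallest: 91, 45, 30, 30, 19 bp.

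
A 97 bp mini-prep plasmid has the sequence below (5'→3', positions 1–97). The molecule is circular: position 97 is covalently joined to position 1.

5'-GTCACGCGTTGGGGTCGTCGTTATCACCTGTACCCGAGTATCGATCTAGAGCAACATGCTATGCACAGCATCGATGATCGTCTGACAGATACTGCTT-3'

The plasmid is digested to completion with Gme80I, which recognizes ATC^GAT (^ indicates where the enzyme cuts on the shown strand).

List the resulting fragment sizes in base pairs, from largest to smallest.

Gme80I sites (ATCGAT) start at positions 40, 70.
Gme80I cuts after base 3 of each site, so after positions 42, 72.
Circular molecule, 2 cuts → 2 fragments:
  43–72 → 30 bp
  73–97 then 1–42 → 25 + 42 = 67 bp
Sorted largest to smallest: 67, 30 bp.

67, 30 bp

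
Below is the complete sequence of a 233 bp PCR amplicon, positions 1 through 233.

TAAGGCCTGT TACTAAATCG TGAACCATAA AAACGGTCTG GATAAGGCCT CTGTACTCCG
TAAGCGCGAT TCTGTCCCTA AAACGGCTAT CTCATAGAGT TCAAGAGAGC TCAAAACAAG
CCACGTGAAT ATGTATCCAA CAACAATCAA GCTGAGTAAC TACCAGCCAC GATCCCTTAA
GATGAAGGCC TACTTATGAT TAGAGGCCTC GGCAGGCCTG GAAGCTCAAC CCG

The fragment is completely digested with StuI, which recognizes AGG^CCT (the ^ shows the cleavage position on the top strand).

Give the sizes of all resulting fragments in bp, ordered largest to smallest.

141, 42, 18, 17, 10, 5 bp

StuI sites (AGGCCT) start at positions 3, 45, 186, 204, 214.
StuI cuts after base 3 of each site, so after positions 5, 47, 188, 206, 216.
Linear molecule, 5 cuts → 6 fragments:
  1–5 → 5 bp
  6–47 → 42 bp
  48–188 → 141 bp
  189–206 → 18 bp
  207–216 → 10 bp
  217–233 → 17 bp
Sorted largest to smallest: 141, 42, 18, 17, 10, 5 bp.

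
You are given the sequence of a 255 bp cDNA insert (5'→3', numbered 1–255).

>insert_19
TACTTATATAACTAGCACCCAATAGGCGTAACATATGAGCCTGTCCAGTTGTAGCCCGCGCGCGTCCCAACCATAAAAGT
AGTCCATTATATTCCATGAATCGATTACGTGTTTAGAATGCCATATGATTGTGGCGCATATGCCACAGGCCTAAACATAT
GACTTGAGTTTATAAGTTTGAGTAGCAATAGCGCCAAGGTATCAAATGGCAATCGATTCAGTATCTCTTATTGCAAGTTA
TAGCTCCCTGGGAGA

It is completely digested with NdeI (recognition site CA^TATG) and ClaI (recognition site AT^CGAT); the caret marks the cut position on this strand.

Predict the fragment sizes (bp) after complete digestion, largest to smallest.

68, 56, 42, 33, 22, 19, 15 bp

NdeI sites (CATATG) start at positions 32, 122, 137, 156.
NdeI cuts after base 2 of each site, so after positions 33, 123, 138, 157.
ClaI sites (ATCGAT) start at positions 100, 212.
ClaI cuts after base 2 of each site, so after positions 101, 213.
Combined cut positions: 33, 101, 123, 138, 157, 213.
Linear molecule, 6 cuts → 7 fragments:
  1–33 → 33 bp
  34–101 → 68 bp
  102–123 → 22 bp
  124–138 → 15 bp
  139–157 → 19 bp
  158–213 → 56 bp
  214–255 → 42 bp
Sorted largest to smallest: 68, 56, 42, 33, 22, 19, 15 bp.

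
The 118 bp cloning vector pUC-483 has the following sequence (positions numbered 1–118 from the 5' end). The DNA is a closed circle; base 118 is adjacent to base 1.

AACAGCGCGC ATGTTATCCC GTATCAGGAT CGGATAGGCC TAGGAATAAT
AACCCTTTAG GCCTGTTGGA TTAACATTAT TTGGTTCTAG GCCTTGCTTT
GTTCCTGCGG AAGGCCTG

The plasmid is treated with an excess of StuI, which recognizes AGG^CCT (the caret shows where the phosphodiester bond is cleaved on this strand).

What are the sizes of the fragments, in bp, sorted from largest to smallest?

42, 30, 23, 23 bp

StuI sites (AGGCCT) start at positions 36, 59, 89, 112.
StuI cuts after base 3 of each site, so after positions 38, 61, 91, 114.
Circular molecule, 4 cuts → 4 fragments:
  39–61 → 23 bp
  62–91 → 30 bp
  92–114 → 23 bp
  115–118 then 1–38 → 4 + 38 = 42 bp
Sorted largest to smallest: 42, 30, 23, 23 bp.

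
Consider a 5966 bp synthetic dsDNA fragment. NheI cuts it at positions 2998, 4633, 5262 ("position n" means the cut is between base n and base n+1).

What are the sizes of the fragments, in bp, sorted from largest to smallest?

Linear molecule, 3 cuts → 4 fragments:
  2998 − 0 = 2998 bp
  4633 − 2998 = 1635 bp
  5262 − 4633 = 629 bp
  5966 − 5262 = 704 bp
Sorted largest to smallest: 2998, 1635, 704, 629 bp.

2998, 1635, 704, 629 bp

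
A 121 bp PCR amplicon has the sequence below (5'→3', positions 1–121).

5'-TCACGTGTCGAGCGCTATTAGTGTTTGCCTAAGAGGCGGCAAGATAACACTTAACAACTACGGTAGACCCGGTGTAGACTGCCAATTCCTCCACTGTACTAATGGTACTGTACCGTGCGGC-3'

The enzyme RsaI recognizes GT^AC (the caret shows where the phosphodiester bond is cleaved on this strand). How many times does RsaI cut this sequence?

3

GTAC occurs starting at positions 96, 105, 110.
RsaI cuts at 3 sites.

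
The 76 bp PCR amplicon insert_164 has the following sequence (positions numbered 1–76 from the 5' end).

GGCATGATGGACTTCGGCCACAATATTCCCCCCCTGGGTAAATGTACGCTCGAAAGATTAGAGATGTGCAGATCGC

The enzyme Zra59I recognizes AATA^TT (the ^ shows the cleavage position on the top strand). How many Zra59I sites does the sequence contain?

1

AATATT occurs starting at position 22.
Zra59I cuts at 1 site.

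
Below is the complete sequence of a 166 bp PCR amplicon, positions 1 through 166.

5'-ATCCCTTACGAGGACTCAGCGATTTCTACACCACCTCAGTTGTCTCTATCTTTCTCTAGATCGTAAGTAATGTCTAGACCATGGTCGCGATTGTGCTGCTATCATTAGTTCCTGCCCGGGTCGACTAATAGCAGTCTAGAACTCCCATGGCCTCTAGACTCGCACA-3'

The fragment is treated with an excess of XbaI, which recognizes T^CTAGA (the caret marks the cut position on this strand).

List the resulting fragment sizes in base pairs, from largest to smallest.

XbaI sites (TCTAGA) start at positions 55, 73, 135, 153.
XbaI cuts after the first base of each site, so after positions 55, 73, 135, 153.
Linear molecule, 4 cuts → 5 fragments:
  1–55 → 55 bp
  56–73 → 18 bp
  74–135 → 62 bp
  136–153 → 18 bp
  154–166 → 13 bp
Sorted largest to smallest: 62, 55, 18, 18, 13 bp.

62, 55, 18, 18, 13 bp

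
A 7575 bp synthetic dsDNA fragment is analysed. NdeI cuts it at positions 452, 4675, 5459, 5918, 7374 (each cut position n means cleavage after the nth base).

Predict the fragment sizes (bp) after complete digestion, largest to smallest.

Linear molecule, 5 cuts → 6 fragments:
  452 − 0 = 452 bp
  4675 − 452 = 4223 bp
  5459 − 4675 = 784 bp
  5918 − 5459 = 459 bp
  7374 − 5918 = 1456 bp
  7575 − 7374 = 201 bp
Sorted largest to smallest: 4223, 1456, 784, 459, 452, 201 bp.

4223, 1456, 784, 459, 452, 201 bp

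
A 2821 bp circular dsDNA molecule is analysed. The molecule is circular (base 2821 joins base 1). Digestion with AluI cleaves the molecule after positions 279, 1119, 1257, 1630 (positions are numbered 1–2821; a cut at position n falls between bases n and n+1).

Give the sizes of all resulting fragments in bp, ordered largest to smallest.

Circular molecule, 4 cuts → 4 fragments:
  1119 − 279 = 840 bp
  1257 − 1119 = 138 bp
  1630 − 1257 = 373 bp
  wrap: 2821 − 1630 + 279 = 1470 bp
Sorted largest to smallest: 1470, 840, 373, 138 bp.

1470, 840, 373, 138 bp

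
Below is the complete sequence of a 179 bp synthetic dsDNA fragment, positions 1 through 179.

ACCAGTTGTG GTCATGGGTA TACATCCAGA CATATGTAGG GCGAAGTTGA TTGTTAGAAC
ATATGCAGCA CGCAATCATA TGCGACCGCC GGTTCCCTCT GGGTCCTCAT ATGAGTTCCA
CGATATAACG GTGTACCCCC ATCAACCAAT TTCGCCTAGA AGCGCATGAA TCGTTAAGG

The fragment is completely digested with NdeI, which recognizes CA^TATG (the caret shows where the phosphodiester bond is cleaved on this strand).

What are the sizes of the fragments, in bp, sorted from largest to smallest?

70, 32, 31, 29, 17 bp

NdeI sites (CATATG) start at positions 31, 60, 77, 108.
NdeI cuts after base 2 of each site, so after positions 32, 61, 78, 109.
Linear molecule, 4 cuts → 5 fragments:
  1–32 → 32 bp
  33–61 → 29 bp
  62–78 → 17 bp
  79–109 → 31 bp
  110–179 → 70 bp
Sorted largest to smallest: 70, 32, 31, 29, 17 bp.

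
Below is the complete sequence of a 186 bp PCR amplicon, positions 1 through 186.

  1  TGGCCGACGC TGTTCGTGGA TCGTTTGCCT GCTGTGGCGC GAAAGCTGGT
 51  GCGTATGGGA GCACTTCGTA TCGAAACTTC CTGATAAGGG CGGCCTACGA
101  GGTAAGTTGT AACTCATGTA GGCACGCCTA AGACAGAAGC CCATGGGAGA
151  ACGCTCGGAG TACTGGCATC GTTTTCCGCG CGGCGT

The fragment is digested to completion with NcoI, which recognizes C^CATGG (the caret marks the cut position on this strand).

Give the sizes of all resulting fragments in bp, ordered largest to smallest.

The NcoI site (CCATGG) starts at position 141.
NcoI cuts after the first base of each site, so after position 141.
Linear molecule, 1 cut → 2 fragments:
  1–141 → 141 bp
  142–186 → 45 bp
Sorted largest to smallest: 141, 45 bp.

141, 45 bp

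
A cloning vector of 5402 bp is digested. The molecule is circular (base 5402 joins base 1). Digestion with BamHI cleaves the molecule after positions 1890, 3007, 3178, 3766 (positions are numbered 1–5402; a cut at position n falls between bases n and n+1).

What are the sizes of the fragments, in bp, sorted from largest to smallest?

3526, 1117, 588, 171 bp

Circular molecule, 4 cuts → 4 fragments:
  3007 − 1890 = 1117 bp
  3178 − 3007 = 171 bp
  3766 − 3178 = 588 bp
  wrap: 5402 − 3766 + 1890 = 3526 bp
Sorted largest to smallest: 3526, 1117, 588, 171 bp.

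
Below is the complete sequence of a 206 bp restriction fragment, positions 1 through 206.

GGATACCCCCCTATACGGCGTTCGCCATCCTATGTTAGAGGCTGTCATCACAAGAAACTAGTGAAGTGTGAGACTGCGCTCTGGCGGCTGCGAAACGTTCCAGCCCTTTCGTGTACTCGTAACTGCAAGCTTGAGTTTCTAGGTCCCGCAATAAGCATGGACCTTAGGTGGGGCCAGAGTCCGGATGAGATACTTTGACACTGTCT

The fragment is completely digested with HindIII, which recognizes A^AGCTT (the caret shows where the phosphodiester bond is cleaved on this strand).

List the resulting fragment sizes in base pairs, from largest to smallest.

127, 79 bp

The HindIII site (AAGCTT) starts at position 127.
HindIII cuts after the first base of each site, so after position 127.
Linear molecule, 1 cut → 2 fragments:
  1–127 → 127 bp
  128–206 → 79 bp
Sorted largest to smallest: 127, 79 bp.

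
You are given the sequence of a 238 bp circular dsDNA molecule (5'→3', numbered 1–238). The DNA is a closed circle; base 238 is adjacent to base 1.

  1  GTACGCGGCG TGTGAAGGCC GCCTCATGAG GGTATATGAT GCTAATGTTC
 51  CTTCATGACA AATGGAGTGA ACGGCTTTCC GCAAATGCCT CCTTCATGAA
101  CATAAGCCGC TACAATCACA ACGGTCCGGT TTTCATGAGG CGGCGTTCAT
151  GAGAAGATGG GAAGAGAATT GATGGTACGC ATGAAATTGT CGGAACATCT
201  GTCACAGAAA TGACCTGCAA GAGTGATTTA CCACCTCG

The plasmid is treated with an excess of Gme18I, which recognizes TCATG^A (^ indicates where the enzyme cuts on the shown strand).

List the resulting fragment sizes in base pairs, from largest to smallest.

115, 41, 39, 29, 14 bp

Gme18I sites (TCATGA) start at positions 24, 53, 94, 133, 147.
Gme18I cuts after base 5 of each site (before the last base), so after positions 28, 57, 98, 137, 151.
Circular molecule, 5 cuts → 5 fragments:
  29–57 → 29 bp
  58–98 → 41 bp
  99–137 → 39 bp
  138–151 → 14 bp
  152–238 then 1–28 → 87 + 28 = 115 bp
Sorted largest to smallest: 115, 41, 39, 29, 14 bp.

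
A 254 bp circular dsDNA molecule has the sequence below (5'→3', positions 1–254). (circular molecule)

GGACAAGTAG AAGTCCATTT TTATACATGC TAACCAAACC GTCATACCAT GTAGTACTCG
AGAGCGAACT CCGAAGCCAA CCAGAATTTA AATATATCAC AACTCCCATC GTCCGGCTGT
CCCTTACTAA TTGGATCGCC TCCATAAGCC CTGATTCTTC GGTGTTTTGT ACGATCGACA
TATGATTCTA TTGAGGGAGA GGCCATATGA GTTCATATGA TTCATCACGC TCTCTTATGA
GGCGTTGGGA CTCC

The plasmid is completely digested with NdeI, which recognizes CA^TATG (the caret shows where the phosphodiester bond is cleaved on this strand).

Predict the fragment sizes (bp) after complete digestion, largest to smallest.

219, 25, 10 bp

NdeI sites (CATATG) start at positions 179, 204, 214.
NdeI cuts after base 2 of each site, so after positions 180, 205, 215.
Circular molecule, 3 cuts → 3 fragments:
  181–205 → 25 bp
  206–215 → 10 bp
  216–254 then 1–180 → 39 + 180 = 219 bp
Sorted largest to smallest: 219, 25, 10 bp.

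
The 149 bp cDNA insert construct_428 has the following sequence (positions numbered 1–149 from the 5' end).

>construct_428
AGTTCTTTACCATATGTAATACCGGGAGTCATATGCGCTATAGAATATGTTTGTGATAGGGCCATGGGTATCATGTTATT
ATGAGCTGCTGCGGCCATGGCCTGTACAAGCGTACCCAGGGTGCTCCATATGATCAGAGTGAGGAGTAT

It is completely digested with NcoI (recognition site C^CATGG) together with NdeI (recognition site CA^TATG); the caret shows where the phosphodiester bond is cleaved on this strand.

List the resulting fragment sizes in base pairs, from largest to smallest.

NcoI sites (CCATGG) start at positions 62, 95.
NcoI cuts after the first base of each site, so after positions 62, 95.
NdeI sites (CATATG) start at positions 11, 30, 127.
NdeI cuts after base 2 of each site, so after positions 12, 31, 128.
Combined cut positions: 12, 31, 62, 95, 128.
Linear molecule, 5 cuts → 6 fragments:
  1–12 → 12 bp
  13–31 → 19 bp
  32–62 → 31 bp
  63–95 → 33 bp
  96–128 → 33 bp
  129–149 → 21 bp
Sorted largest to smallest: 33, 33, 31, 21, 19, 12 bp.

33, 33, 31, 21, 19, 12 bp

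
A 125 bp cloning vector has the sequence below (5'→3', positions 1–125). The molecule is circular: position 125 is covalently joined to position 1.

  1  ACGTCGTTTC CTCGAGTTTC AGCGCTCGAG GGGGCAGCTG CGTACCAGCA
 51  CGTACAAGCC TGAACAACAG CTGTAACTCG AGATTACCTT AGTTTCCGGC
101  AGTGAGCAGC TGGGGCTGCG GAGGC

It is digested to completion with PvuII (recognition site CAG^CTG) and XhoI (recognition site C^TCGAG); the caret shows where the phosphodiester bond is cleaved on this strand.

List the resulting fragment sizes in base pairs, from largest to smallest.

PvuII sites (CAGCTG) start at positions 35, 68, 107.
PvuII cuts after base 3 of each site, so after positions 37, 70, 109.
XhoI sites (CTCGAG) start at positions 11, 25, 77.
XhoI cuts after the first base of each site, so after positions 11, 25, 77.
Combined cut positions: 11, 25, 37, 70, 77, 109.
Circular molecule, 6 cuts → 6 fragments:
  12–25 → 14 bp
  26–37 → 12 bp
  38–70 → 33 bp
  71–77 → 7 bp
  78–109 → 32 bp
  110–125 then 1–11 → 16 + 11 = 27 bp
Sorted largest to smallest: 33, 32, 27, 14, 12, 7 bp.

33, 32, 27, 14, 12, 7 bp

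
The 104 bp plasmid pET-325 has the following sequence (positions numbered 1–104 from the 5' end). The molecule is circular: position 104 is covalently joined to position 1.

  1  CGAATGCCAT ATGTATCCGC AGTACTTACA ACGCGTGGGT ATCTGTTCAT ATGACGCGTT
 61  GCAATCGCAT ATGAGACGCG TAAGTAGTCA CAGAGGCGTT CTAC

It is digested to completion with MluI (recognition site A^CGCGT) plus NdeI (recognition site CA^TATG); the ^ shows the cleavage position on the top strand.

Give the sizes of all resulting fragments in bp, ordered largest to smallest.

MluI sites (ACGCGT) start at positions 31, 54, 76.
MluI cuts after the first base of each site, so after positions 31, 54, 76.
NdeI sites (CATATG) start at positions 8, 48, 68.
NdeI cuts after base 2 of each site, so after positions 9, 49, 69.
Combined cut positions: 9, 31, 49, 54, 69, 76.
Circular molecule, 6 cuts → 6 fragments:
  10–31 → 22 bp
  32–49 → 18 bp
  50–54 → 5 bp
  55–69 → 15 bp
  70–76 → 7 bp
  77–104 then 1–9 → 28 + 9 = 37 bp
Sorted largest to smallest: 37, 22, 18, 15, 7, 5 bp.

37, 22, 18, 15, 7, 5 bp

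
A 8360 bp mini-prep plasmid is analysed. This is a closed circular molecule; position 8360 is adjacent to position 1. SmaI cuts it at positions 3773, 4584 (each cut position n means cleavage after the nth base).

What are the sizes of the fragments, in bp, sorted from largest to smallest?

Circular molecule, 2 cuts → 2 fragments:
  4584 − 3773 = 811 bp
  wrap: 8360 − 4584 + 3773 = 7549 bp
Sorted largest to smallest: 7549, 811 bp.

7549, 811 bp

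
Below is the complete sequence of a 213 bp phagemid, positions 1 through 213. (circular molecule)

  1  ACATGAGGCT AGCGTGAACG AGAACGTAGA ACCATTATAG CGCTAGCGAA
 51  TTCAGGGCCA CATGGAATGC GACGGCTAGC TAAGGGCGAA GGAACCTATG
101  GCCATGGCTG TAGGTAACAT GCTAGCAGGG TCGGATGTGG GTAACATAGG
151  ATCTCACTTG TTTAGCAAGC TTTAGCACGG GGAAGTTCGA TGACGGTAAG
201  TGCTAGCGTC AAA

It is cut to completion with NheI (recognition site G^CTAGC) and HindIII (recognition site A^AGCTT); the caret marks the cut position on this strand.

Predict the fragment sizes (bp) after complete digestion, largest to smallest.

46, 46, 35, 34, 33, 19 bp

NheI sites (GCTAGC) start at positions 8, 42, 75, 121, 202.
NheI cuts after the first base of each site, so after positions 8, 42, 75, 121, 202.
The HindIII site (AAGCTT) starts at position 167.
HindIII cuts after the first base of each site, so after position 167.
Combined cut positions: 8, 42, 75, 121, 167, 202.
Circular molecule, 6 cuts → 6 fragments:
  9–42 → 34 bp
  43–75 → 33 bp
  76–121 → 46 bp
  122–167 → 46 bp
  168–202 → 35 bp
  203–213 then 1–8 → 11 + 8 = 19 bp
Sorted largest to smallest: 46, 46, 35, 34, 33, 19 bp.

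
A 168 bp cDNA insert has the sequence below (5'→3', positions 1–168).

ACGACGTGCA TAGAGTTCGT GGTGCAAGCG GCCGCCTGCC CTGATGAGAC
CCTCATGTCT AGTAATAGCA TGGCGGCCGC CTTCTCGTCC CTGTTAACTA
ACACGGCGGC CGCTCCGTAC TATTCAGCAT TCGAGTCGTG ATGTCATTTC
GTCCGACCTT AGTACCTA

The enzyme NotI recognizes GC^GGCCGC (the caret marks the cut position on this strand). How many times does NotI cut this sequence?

GCGGCCGC occurs starting at positions 28, 73, 106.
NotI cuts at 3 sites.

3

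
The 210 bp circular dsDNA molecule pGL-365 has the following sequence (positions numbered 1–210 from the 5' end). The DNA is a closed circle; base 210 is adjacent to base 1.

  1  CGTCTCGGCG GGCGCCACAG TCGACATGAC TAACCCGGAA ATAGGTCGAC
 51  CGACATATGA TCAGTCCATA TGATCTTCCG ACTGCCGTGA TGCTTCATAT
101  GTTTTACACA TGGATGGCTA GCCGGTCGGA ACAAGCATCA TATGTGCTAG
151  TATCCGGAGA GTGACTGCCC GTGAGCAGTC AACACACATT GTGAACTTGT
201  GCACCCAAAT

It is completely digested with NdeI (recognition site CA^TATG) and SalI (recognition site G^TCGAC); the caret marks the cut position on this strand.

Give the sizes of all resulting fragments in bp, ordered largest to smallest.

90, 43, 29, 25, 13, 10 bp

NdeI sites (CATATG) start at positions 54, 67, 96, 139.
NdeI cuts after base 2 of each site, so after positions 55, 68, 97, 140.
SalI sites (GTCGAC) start at positions 20, 45.
SalI cuts after the first base of each site, so after positions 20, 45.
Combined cut positions: 20, 45, 55, 68, 97, 140.
Circular molecule, 6 cuts → 6 fragments:
  21–45 → 25 bp
  46–55 → 10 bp
  56–68 → 13 bp
  69–97 → 29 bp
  98–140 → 43 bp
  141–210 then 1–20 → 70 + 20 = 90 bp
Sorted largest to smallest: 90, 43, 29, 25, 13, 10 bp.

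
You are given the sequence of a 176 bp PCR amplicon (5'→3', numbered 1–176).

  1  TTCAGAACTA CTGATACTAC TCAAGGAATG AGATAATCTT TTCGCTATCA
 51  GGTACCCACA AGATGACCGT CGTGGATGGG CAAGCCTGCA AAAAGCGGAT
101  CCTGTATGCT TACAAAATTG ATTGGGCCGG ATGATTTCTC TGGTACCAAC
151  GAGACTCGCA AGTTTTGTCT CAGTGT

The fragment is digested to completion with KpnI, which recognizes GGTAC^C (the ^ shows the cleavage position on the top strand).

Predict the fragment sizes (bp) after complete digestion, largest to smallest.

91, 55, 30 bp

KpnI sites (GGTACC) start at positions 51, 142.
KpnI cuts after base 5 of each site (before the last base), so after positions 55, 146.
Linear molecule, 2 cuts → 3 fragments:
  1–55 → 55 bp
  56–146 → 91 bp
  147–176 → 30 bp
Sorted largest to smallest: 91, 55, 30 bp.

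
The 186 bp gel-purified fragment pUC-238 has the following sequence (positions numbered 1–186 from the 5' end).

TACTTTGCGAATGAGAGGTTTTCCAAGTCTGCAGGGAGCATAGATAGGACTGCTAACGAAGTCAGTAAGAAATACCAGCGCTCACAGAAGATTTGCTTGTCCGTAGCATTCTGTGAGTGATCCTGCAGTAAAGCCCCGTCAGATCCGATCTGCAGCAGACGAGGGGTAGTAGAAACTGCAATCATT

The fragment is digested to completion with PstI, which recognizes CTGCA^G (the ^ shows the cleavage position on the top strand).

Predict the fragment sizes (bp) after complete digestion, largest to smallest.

PstI sites (CTGCAG) start at positions 29, 123, 150.
PstI cuts after base 5 of each site (before the last base), so after positions 33, 127, 154.
Linear molecule, 3 cuts → 4 fragments:
  1–33 → 33 bp
  34–127 → 94 bp
  128–154 → 27 bp
  155–186 → 32 bp
Sorted largest to smallest: 94, 33, 32, 27 bp.

94, 33, 32, 27 bp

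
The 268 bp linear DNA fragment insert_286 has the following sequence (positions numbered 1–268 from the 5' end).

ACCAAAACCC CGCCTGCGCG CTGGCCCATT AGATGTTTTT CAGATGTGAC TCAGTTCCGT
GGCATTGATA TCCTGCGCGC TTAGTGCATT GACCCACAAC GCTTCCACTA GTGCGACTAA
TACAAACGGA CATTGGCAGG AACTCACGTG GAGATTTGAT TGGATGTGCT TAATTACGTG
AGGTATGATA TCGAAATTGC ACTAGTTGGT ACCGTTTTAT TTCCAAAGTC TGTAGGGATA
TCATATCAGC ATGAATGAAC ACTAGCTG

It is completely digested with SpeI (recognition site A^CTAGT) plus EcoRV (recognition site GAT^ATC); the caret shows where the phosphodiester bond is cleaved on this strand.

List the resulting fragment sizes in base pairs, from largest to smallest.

SpeI sites (ACTAGT) start at positions 107, 201.
SpeI cuts after the first base of each site, so after positions 107, 201.
EcoRV sites (GATATC) start at positions 67, 187, 237.
EcoRV cuts after base 3 of each site, so after positions 69, 189, 239.
Combined cut positions: 69, 107, 189, 201, 239.
Linear molecule, 5 cuts → 6 fragments:
  1–69 → 69 bp
  70–107 → 38 bp
  108–189 → 82 bp
  190–201 → 12 bp
  202–239 → 38 bp
  240–268 → 29 bp
Sorted largest to smallest: 82, 69, 38, 38, 29, 12 bp.

82, 69, 38, 38, 29, 12 bp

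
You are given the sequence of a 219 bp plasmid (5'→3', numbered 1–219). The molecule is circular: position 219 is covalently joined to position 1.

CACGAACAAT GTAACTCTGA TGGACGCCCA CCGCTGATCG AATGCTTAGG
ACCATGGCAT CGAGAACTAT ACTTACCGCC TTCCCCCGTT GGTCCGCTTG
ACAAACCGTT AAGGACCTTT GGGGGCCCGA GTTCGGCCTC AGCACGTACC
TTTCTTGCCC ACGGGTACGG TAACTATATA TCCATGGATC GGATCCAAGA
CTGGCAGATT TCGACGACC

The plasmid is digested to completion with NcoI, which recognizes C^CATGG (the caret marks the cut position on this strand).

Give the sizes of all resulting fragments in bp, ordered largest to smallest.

NcoI sites (CCATGG) start at positions 52, 182.
NcoI cuts after the first base of each site, so after positions 52, 182.
Circular molecule, 2 cuts → 2 fragments:
  53–182 → 130 bp
  183–219 then 1–52 → 37 + 52 = 89 bp
Sorted largest to smallest: 130, 89 bp.

130, 89 bp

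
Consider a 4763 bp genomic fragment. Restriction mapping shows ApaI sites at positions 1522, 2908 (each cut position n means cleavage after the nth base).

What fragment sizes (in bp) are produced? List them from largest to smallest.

Linear molecule, 2 cuts → 3 fragments:
  1522 − 0 = 1522 bp
  2908 − 1522 = 1386 bp
  4763 − 2908 = 1855 bp
Sorted largest to smallest: 1855, 1522, 1386 bp.

1855, 1522, 1386 bp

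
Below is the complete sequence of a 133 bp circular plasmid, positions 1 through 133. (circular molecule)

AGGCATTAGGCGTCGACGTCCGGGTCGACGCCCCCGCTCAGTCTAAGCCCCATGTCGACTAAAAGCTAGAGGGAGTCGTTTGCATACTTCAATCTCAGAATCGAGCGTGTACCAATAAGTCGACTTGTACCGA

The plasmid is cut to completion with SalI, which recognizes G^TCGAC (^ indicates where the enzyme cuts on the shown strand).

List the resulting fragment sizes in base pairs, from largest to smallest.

65, 30, 26, 12 bp

SalI sites (GTCGAC) start at positions 12, 24, 54, 119.
SalI cuts after the first base of each site, so after positions 12, 24, 54, 119.
Circular molecule, 4 cuts → 4 fragments:
  13–24 → 12 bp
  25–54 → 30 bp
  55–119 → 65 bp
  120–133 then 1–12 → 14 + 12 = 26 bp
Sorted largest to smallest: 65, 30, 26, 12 bp.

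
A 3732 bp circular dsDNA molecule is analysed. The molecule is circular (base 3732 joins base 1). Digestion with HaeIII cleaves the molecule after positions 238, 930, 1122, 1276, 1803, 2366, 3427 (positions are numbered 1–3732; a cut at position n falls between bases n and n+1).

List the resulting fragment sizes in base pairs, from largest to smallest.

1061, 692, 563, 543, 527, 192, 154 bp

Circular molecule, 7 cuts → 7 fragments:
  930 − 238 = 692 bp
  1122 − 930 = 192 bp
  1276 − 1122 = 154 bp
  1803 − 1276 = 527 bp
  2366 − 1803 = 563 bp
  3427 − 2366 = 1061 bp
  wrap: 3732 − 3427 + 238 = 543 bp
Sorted largest to smallest: 1061, 692, 563, 543, 527, 192, 154 bp.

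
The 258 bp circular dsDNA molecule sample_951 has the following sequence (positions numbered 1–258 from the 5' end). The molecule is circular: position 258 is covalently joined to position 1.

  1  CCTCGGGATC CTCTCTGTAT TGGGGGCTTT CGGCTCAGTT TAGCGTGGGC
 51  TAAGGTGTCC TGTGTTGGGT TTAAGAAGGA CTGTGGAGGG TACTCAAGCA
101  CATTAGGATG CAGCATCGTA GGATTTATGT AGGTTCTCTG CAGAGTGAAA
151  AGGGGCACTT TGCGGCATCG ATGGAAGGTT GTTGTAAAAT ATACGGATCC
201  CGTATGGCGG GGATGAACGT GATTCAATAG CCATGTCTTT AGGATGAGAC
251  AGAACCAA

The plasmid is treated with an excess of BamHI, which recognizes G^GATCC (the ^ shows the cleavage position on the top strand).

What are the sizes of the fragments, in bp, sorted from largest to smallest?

189, 69 bp

BamHI sites (GGATCC) start at positions 6, 195.
BamHI cuts after the first base of each site, so after positions 6, 195.
Circular molecule, 2 cuts → 2 fragments:
  7–195 → 189 bp
  196–258 then 1–6 → 63 + 6 = 69 bp
Sorted largest to smallest: 189, 69 bp.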